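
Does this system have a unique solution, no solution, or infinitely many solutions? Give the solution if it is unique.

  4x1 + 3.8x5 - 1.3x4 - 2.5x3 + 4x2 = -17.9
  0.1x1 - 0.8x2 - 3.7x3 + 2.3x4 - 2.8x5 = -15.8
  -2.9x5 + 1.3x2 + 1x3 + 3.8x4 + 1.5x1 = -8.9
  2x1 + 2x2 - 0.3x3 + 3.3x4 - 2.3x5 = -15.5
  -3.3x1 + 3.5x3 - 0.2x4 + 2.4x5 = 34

Row-reduce the augmented matrix:
R1 ← R1 / (4).
R2 ← R2 − 1/10·R1.
R3 ← R3 − 3/2·R1.
R4 ← R4 − 2·R1.
R5 ← R5 + 33/10·R1.
R2 ← R2 / (-9/10).
R1 ← R1 − 1·R2.
R3 ← R3 + 1/5·R2.
R5 ← R5 − 33/10·R2.
R3 ← R3 / (659/240).
R1 ← R1 + 14/3·R3.
R2 ← R2 − 97/24·R3.
R4 ← R4 − 19/20·R3.
R5 ← R5 + 119/10·R3.
R4 ← R4 / (43592/16475).
R1 ← R1 − 28576/3295·R4.
R2 ← R2 + 5364/659·R4.
R3 ← R3 − 4523/3295·R4.
R5 ← R5 − 778113/32950·R4.
R5 ← R5 / (4429501/871840).
R1 ← R1 − 5816/5449·R5.
R2 ← R2 + 7977/21796·R5.
R3 ← R3 − 15455/87184·R5.
R4 ← R4 + 96419/87184·R5.
Reading off the reduced rows gives x1 = -3, x2 = -4, x3 = 3, x4 = 4, x5 = 6.

x1 = -3, x2 = -4, x3 = 3, x4 = 4, x5 = 6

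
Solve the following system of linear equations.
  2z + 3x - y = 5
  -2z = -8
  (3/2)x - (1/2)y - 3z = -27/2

infinitely many solutions

Row-reduce:
R1 ← R1 / (3).
R3 ← R3 − 3/2·R1.
R2 ← R2 / (-2).
R1 ← R1 − 2/3·R2.
R3 ← R3 + 4·R2.
Rank is 2 with 3 unknowns, leaving y free.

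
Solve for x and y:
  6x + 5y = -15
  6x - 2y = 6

Row-reduce the augmented matrix:
R1 ← R1 / (6).
R2 ← R2 − 6·R1.
R2 ← R2 / (-7).
R1 ← R1 − 5/6·R2.
Reading off the reduced rows gives x = 0, y = -3.

x = 0, y = -3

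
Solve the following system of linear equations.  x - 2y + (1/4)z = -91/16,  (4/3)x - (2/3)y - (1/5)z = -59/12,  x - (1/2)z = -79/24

Row-reduce the augmented matrix:
R2 ← R2 − 4/3·R1.
R3 ← R3 − 1·R1.
R2 ← R2 / (2).
R1 ← R1 + 2·R2.
R3 ← R3 − 2·R2.
R3 ← R3 / (-13/60).
R1 ← R1 + 17/60·R3.
R2 ← R2 + 4/15·R3.
Reading off the reduced rows gives x = -8/3, y = 5/3, z = 5/4.

x = -8/3, y = 5/3, z = 5/4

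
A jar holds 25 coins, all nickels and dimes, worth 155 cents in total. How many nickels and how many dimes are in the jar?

nickels: 19, dimes: 6

Let n = nickels, d = dimes.
  d + n = 25
  5n + 10d = 155
Row-reduce the augmented matrix:
R2 ← R2 − 5·R1.
R2 ← R2 / (5).
R1 ← R1 − 1·R2.
Reading off the reduced rows gives n = 19, d = 6.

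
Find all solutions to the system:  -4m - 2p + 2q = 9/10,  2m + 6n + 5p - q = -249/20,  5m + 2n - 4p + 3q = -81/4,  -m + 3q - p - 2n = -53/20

m = -8/5, n = -2, p = 0, q = -11/4

Row-reduce the augmented matrix:
R1 ← R1 / (-4).
R2 ← R2 − 2·R1.
R3 ← R3 − 5·R1.
R4 ← R4 + 1·R1.
R2 ← R2 / (6).
R3 ← R3 − 2·R2.
R4 ← R4 + 2·R2.
R3 ← R3 / (-47/6).
R1 ← R1 − 1/2·R3.
R2 ← R2 − 2/3·R3.
R4 ← R4 − 5/6·R3.
R4 ← R4 / (145/47).
R1 ← R1 + 7/47·R4.
R2 ← R2 − 22/47·R4.
R3 ← R3 + 33/47·R4.
Reading off the reduced rows gives m = -8/5, n = -2, p = 0, q = -11/4.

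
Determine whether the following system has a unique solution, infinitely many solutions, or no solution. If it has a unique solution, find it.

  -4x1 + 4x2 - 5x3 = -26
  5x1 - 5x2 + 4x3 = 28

Row-reduce:
R1 ← R1 / (-4).
R2 ← R2 − 5·R1.
R2 ← R2 / (-9/4).
R1 ← R1 − 5/4·R2.
Rank is 2 with 3 unknowns, leaving x2 free.

infinitely many solutions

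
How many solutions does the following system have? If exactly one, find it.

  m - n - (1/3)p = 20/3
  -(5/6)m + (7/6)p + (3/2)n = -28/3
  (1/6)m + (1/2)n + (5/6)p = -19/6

Row-reduce:
R2 ← R2 + 5/6·R1.
R3 ← R3 − 1/6·R1.
R2 ← R2 / (2/3).
R1 ← R1 + 1·R2.
R3 ← R3 − 2/3·R2.
Row 3 reduces to 0 = -1/2, a contradiction. The system is inconsistent.

no solution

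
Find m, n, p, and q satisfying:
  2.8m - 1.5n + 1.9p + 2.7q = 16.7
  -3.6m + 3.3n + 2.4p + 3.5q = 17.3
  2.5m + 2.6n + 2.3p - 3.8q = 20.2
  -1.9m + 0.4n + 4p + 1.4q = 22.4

m = 2, n = 2, p = 6, q = 1

Row-reduce the augmented matrix:
R1 ← R1 / (14/5).
R2 ← R2 + 18/5·R1.
R3 ← R3 − 5/2·R1.
R4 ← R4 + 19/10·R1.
R2 ← R2 / (48/35).
R1 ← R1 + 15/28·R2.
R3 ← R3 − 1103/280·R2.
R4 ← R4 + 173/280·R2.
R3 ← R3 / (-17033/1280).
R1 ← R1 − 329/128·R3.
R2 ← R2 − 113/32·R3.
R4 ← R4 − 9563/1280·R3.
R4 ← R4 / (-711697/85165).
R1 ← R1 + 70516/51099·R4.
R2 ← R2 + 95999/51099·R4.
R3 ← R3 − 100744/51099·R4.
Reading off the reduced rows gives m = 2, n = 2, p = 6, q = 1.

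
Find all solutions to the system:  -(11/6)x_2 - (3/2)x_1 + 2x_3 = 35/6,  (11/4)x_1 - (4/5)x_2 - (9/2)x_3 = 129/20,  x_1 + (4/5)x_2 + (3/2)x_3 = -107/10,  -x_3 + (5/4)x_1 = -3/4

Row-reduce:
R1 ← R1 / (-3/2).
R2 ← R2 − 11/4·R1.
R3 ← R3 − 1·R1.
R4 ← R4 − 5/4·R1.
R2 ← R2 / (-749/180).
R1 ← R1 − 11/9·R2.
R3 ← R3 + 19/45·R2.
R4 ← R4 + 55/36·R2.
R3 ← R3 / (4371/1498).
R1 ← R1 + 1182/749·R3.
R2 ← R2 − 150/749·R3.
R4 ← R4 − 1457/1498·R3.
Row 4 reduces to 0 = 2/3, a contradiction. The system is inconsistent.

no solution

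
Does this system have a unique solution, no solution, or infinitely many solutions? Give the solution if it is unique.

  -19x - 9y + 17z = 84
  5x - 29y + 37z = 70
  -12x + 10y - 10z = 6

no solution

Row-reduce:
R1 ← R1 / (-19).
R2 ← R2 − 5·R1.
R3 ← R3 + 12·R1.
R2 ← R2 / (-596/19).
R1 ← R1 − 9/19·R2.
R3 ← R3 − 298/19·R2.
Row 3 reduces to 0 = -1, a contradiction. The system is inconsistent.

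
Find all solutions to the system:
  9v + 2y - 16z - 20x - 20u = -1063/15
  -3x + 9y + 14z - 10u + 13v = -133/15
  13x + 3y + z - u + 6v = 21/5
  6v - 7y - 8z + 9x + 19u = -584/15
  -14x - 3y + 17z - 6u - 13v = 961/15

x = 5/3, y = -1, z = 11/5, u = -4/3, v = -3

Row-reduce the augmented matrix:
R1 ← R1 / (-20).
R2 ← R2 + 3·R1.
R3 ← R3 − 13·R1.
R4 ← R4 − 9·R1.
R5 ← R5 + 14·R1.
R2 ← R2 / (87/10).
R1 ← R1 + 1/10·R2.
R3 ← R3 − 43/10·R2.
R4 ← R4 + 61/10·R2.
R5 ← R5 + 22/5·R2.
R3 ← R3 / (-1523/87).
R1 ← R1 − 86/87·R3.
R2 ← R2 − 164/87·R3.
R4 ← R4 + 322/87·R3.
R5 ← R5 − 3175/87·R3.
R4 ← R4 / (11149/1523).
R1 ← R1 − 494/1523·R4.
R2 ← R2 + 2954/1523·R4.
R3 ← R3 − 917/1523·R4.
R5 ← R5 + 26673/1523·R4.
R5 ← R5 / (887379/22298).
R1 ← R1 + 16105/22298·R5.
R2 ← R2 − 144511/22298·R5.
R3 ← R3 + 19405/11149·R5.
R4 ← R4 − 25785/11149·R5.
Reading off the reduced rows gives x = 5/3, y = -1, z = 11/5, u = -4/3, v = -3.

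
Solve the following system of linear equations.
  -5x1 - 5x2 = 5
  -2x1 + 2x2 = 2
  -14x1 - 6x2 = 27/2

no solution

Row-reduce:
R1 ← R1 / (-5).
R2 ← R2 + 2·R1.
R3 ← R3 + 14·R1.
R2 ← R2 / (4).
R1 ← R1 − 1·R2.
R3 ← R3 − 8·R2.
Row 3 reduces to 0 = -1/2, a contradiction. The system is inconsistent.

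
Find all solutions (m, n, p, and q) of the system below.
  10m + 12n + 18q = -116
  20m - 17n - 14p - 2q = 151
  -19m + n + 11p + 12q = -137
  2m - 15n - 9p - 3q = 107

m = 1, n = -3, p = -5, q = -5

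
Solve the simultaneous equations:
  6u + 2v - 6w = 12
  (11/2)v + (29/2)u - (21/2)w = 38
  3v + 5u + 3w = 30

no solution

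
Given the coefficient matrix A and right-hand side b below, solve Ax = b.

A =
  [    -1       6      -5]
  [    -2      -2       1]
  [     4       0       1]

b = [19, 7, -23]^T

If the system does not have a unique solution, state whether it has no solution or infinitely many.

x_1 = -6, x_2 = 3, x_3 = 1

Row-reduce the augmented matrix:
R1 ← R1 / (-1).
R2 ← R2 + 2·R1.
R3 ← R3 − 4·R1.
R2 ← R2 / (-14).
R1 ← R1 + 6·R2.
R3 ← R3 − 24·R2.
R3 ← R3 / (-1/7).
R1 ← R1 − 2/7·R3.
R2 ← R2 + 11/14·R3.
Reading off the reduced rows gives x_1 = -6, x_2 = 3, x_3 = 1.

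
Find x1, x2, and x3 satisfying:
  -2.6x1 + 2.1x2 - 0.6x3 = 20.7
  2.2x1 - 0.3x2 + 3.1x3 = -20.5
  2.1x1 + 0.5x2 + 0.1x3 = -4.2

x1 = -3, x2 = 5, x3 = -4

Row-reduce the augmented matrix:
R1 ← R1 / (-13/5).
R2 ← R2 − 11/5·R1.
R3 ← R3 − 21/10·R1.
R2 ← R2 / (96/65).
R1 ← R1 + 21/26·R2.
R3 ← R3 − 571/260·R2.
R3 ← R3 / (-16279/3840).
R1 ← R1 − 211/128·R3.
R2 ← R2 − 337/192·R3.
Reading off the reduced rows gives x1 = -3, x2 = 5, x3 = -4.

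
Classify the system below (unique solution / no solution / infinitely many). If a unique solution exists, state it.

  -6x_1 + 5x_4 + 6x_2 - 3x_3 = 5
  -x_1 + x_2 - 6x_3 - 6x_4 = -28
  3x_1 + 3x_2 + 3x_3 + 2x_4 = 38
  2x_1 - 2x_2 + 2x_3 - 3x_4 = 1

x_1 = 3, x_2 = 5, x_3 = 4, x_4 = 1

Row-reduce the augmented matrix:
R1 ← R1 / (-6).
R2 ← R2 + 1·R1.
R3 ← R3 − 3·R1.
R4 ← R4 − 2·R1.
Swap R2 and R3.
R2 ← R2 / (6).
R1 ← R1 + 1·R2.
R3 ← R3 / (-11/2).
R1 ← R1 − 3/4·R3.
R2 ← R2 − 1/4·R3.
R4 ← R4 − 1·R3.
R4 ← R4 / (-85/33).
R1 ← R1 + 67/66·R4.
R2 ← R2 − 29/66·R4.
R3 ← R3 − 41/33·R4.
Reading off the reduced rows gives x_1 = 3, x_2 = 5, x_3 = 4, x_4 = 1.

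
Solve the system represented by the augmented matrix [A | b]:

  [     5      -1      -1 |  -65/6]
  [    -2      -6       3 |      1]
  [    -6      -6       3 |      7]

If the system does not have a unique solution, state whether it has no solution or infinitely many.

x_1 = -3/2, x_2 = 4/3, x_3 = 2

Row-reduce the augmented matrix:
R1 ← R1 / (5).
R2 ← R2 + 2·R1.
R3 ← R3 + 6·R1.
R2 ← R2 / (-32/5).
R1 ← R1 + 1/5·R2.
R3 ← R3 + 36/5·R2.
R3 ← R3 / (-9/8).
R1 ← R1 + 9/32·R3.
R2 ← R2 + 13/32·R3.
Reading off the reduced rows gives x_1 = -3/2, x_2 = 4/3, x_3 = 2.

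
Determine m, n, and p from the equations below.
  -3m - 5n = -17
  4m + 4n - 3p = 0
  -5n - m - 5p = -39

m = -1, n = 4, p = 4

Row-reduce the augmented matrix:
R1 ← R1 / (-3).
R2 ← R2 − 4·R1.
R3 ← R3 + 1·R1.
R2 ← R2 / (-8/3).
R1 ← R1 − 5/3·R2.
R3 ← R3 + 10/3·R2.
R3 ← R3 / (-5/4).
R1 ← R1 + 15/8·R3.
R2 ← R2 − 9/8·R3.
Reading off the reduced rows gives m = -1, n = 4, p = 4.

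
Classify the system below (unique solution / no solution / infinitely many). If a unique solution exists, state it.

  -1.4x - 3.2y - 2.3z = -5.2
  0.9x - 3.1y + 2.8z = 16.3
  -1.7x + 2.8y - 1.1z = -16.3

Row-reduce the augmented matrix:
R1 ← R1 / (-7/5).
R2 ← R2 − 9/10·R1.
R3 ← R3 + 17/10·R1.
R2 ← R2 / (-361/70).
R1 ← R1 − 16/7·R2.
R3 ← R3 − 234/35·R2.
R3 ← R3 / (24591/7220).
R1 ← R1 − 1609/722·R3.
R2 ← R2 + 185/722·R3.
Reading off the reduced rows gives x = 5, y = -2, z = 2.

x = 5, y = -2, z = 2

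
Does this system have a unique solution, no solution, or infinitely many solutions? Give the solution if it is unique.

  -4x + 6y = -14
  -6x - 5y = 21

x = -1, y = -3

Row-reduce the augmented matrix:
R1 ← R1 / (-4).
R2 ← R2 + 6·R1.
R2 ← R2 / (-14).
R1 ← R1 + 3/2·R2.
Reading off the reduced rows gives x = -1, y = -3.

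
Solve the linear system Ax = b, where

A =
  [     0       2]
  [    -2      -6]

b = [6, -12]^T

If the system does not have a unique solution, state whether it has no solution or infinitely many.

Row-reduce the augmented matrix:
Swap R1 and R2.
R1 ← R1 / (-2).
R2 ← R2 / (2).
R1 ← R1 − 3·R2.
Reading off the reduced rows gives x_1 = -3, x_2 = 3.

x_1 = -3, x_2 = 3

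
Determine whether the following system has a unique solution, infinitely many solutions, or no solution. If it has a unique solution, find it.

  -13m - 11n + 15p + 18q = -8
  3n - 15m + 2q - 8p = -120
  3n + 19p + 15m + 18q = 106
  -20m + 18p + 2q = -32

Row-reduce the augmented matrix:
R1 ← R1 / (-13).
R2 ← R2 + 15·R1.
R3 ← R3 − 15·R1.
R4 ← R4 + 20·R1.
R2 ← R2 / (204/13).
R1 ← R1 − 11/13·R2.
R3 ← R3 + 126/13·R2.
R4 ← R4 − 220/13·R2.
R3 ← R3 / (703/34).
R1 ← R1 − 43/204·R3.
R2 ← R2 + 329/204·R3.
R4 ← R4 − 1133/51·R3.
R4 ← R4 / (-73078/2109).
R1 ← R1 + 1370/2109·R4.
R2 ← R2 − 1948/2109·R4.
R3 ← R3 − 924/703·R4.
Reading off the reduced rows gives m = 5, n = -3, p = 4, q = -2.

m = 5, n = -3, p = 4, q = -2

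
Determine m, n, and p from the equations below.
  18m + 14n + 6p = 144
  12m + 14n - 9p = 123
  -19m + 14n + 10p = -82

m = 6, n = 3, p = -1

Row-reduce the augmented matrix:
R1 ← R1 / (18).
R2 ← R2 − 12·R1.
R3 ← R3 + 19·R1.
R2 ← R2 / (14/3).
R1 ← R1 − 7/9·R2.
R3 ← R3 − 259/9·R2.
R3 ← R3 / (193/2).
R1 ← R1 − 5/2·R3.
R2 ← R2 + 39/14·R3.
Reading off the reduced rows gives m = 6, n = 3, p = -1.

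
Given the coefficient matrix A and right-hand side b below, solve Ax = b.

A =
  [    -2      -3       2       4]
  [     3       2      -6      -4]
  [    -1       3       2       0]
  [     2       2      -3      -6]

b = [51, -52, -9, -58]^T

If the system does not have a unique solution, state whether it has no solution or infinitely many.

x_1 = -6, x_2 = -5, x_3 = 0, x_4 = 6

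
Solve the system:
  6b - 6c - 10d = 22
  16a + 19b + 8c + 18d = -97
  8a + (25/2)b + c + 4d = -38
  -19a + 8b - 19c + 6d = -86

Row-reduce:
Swap R1 and R2.
R1 ← R1 / (16).
R3 ← R3 − 8·R1.
R4 ← R4 + 19·R1.
R2 ← R2 / (6).
R1 ← R1 − 19/16·R2.
R3 ← R3 − 3·R2.
R4 ← R4 − 489/16·R2.
Swap R3 and R4.
R3 ← R3 / (337/16).
R1 ← R1 − 27/16·R3.
R2 ← R2 + 1·R3.
Row 4 reduces to 0 = -1/2, a contradiction. The system is inconsistent.

no solution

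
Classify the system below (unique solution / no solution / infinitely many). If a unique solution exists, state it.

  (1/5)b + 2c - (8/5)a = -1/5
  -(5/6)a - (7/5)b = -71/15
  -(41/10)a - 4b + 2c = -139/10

no solution

Row-reduce:
R1 ← R1 / (-8/5).
R2 ← R2 + 5/6·R1.
R3 ← R3 + 41/10·R1.
R2 ← R2 / (-361/240).
R1 ← R1 + 1/8·R2.
R3 ← R3 + 361/80·R2.
Row 3 reduces to 0 = 1/2, a contradiction. The system is inconsistent.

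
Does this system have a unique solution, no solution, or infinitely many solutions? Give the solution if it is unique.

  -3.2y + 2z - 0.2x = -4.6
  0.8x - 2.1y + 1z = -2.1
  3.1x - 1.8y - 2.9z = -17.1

Row-reduce the augmented matrix:
R1 ← R1 / (-1/5).
R2 ← R2 − 4/5·R1.
R3 ← R3 − 31/10·R1.
R2 ← R2 / (-149/10).
R1 ← R1 − 16·R2.
R3 ← R3 + 257/5·R2.
R3 ← R3 / (-4391/1490).
R1 ← R1 + 50/149·R3.
R2 ← R2 + 90/149·R3.
Reading off the reduced rows gives x = 3, y = 5, z = 6.

x = 3, y = 5, z = 6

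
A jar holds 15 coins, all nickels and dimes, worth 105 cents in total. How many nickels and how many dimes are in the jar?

Let n = nickels, d = dimes.
  n + d = 15
  5n + 10d = 105
Row-reduce the augmented matrix:
R2 ← R2 − 5·R1.
R2 ← R2 / (5).
R1 ← R1 − 1·R2.
Reading off the reduced rows gives n = 9, d = 6.

nickels: 9, dimes: 6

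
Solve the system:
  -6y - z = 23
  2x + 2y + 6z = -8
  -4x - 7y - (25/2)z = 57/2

no solution

Row-reduce:
Swap R1 and R2.
R1 ← R1 / (2).
R3 ← R3 + 4·R1.
R2 ← R2 / (-6).
R1 ← R1 − 1·R2.
R3 ← R3 + 3·R2.
Row 3 reduces to 0 = 1, a contradiction. The system is inconsistent.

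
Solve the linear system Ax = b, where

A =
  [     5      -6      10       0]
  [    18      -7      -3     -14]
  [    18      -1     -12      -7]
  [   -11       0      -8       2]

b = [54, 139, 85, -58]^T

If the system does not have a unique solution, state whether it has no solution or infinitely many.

x_1 = 4, x_2 = -4, x_3 = 1, x_4 = -3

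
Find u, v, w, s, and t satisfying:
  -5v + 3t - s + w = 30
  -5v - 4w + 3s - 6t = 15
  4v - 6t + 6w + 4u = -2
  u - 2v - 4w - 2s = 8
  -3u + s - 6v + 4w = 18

u = 6, v = -5, w = 1, s = 2, t = 2

Row-reduce the augmented matrix:
Swap R1 and R3.
R1 ← R1 / (4).
R4 ← R4 − 1·R1.
R5 ← R5 + 3·R1.
R2 ← R2 / (-5).
R1 ← R1 − 1·R2.
R3 ← R3 + 5·R2.
R4 ← R4 + 3·R2.
R5 ← R5 + 3·R2.
R3 ← R3 / (5).
R1 ← R1 − 7/10·R3.
R2 ← R2 − 4/5·R3.
R4 ← R4 + 31/10·R3.
R5 ← R5 − 109/10·R3.
R4 ← R4 / (-157/25).
R1 ← R1 − 29/25·R4.
R2 ← R2 − 1/25·R4.
R3 ← R3 + 4/5·R4.
R5 ← R5 − 198/25·R4.
R5 ← R5 / (-1107/157).
R1 ← R1 + 312/157·R5.
R2 ← R2 + 27/157·R5.
R3 ← R3 − 69/157·R5.
R4 ← R4 + 267/157·R5.
Reading off the reduced rows gives u = 6, v = -5, w = 1, s = 2, t = 2.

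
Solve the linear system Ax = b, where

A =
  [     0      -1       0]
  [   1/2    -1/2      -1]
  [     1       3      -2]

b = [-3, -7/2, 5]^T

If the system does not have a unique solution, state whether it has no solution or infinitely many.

infinitely many solutions

Row-reduce:
Swap R1 and R2.
R1 ← R1 / (1/2).
R3 ← R3 − 1·R1.
R2 ← R2 / (-1).
R1 ← R1 + 1·R2.
R3 ← R3 − 4·R2.
Rank is 2 with 3 unknowns, leaving x_3 free.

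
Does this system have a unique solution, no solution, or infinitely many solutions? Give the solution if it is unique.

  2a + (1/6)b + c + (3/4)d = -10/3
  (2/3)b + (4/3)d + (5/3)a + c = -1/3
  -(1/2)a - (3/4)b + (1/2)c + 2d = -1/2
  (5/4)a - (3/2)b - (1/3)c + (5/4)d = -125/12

Row-reduce the augmented matrix:
R1 ← R1 / (2).
R2 ← R2 − 5/3·R1.
R3 ← R3 + 1/2·R1.
R4 ← R4 − 5/4·R1.
R2 ← R2 / (19/36).
R1 ← R1 − 1/12·R2.
R3 ← R3 + 17/24·R2.
R4 ← R4 + 77/48·R2.
R3 ← R3 / (37/38).
R1 ← R1 − 9/19·R3.
R2 ← R2 − 6/19·R3.
R4 ← R4 + 103/228·R3.
R4 ← R4 / (2599/592).
R1 ← R1 + 187/148·R4.
R2 ← R2 − 12/37·R4.
R3 ← R3 − 477/148·R4.
Reading off the reduced rows gives a = -3, b = 4, c = 2, d = 0.

a = -3, b = 4, c = 2, d = 0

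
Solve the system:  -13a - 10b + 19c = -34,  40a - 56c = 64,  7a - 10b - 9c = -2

Row-reduce:
R1 ← R1 / (-13).
R2 ← R2 − 40·R1.
R3 ← R3 − 7·R1.
R2 ← R2 / (-400/13).
R1 ← R1 − 10/13·R2.
R3 ← R3 + 200/13·R2.
Rank is 2 with 3 unknowns, leaving c free.

infinitely many solutions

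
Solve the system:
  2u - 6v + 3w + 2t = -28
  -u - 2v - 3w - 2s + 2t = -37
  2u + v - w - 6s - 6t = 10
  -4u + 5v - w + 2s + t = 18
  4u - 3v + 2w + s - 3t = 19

Row-reduce the augmented matrix:
R1 ← R1 / (2).
R2 ← R2 + 1·R1.
R3 ← R3 − 2·R1.
R4 ← R4 + 4·R1.
R5 ← R5 − 4·R1.
R2 ← R2 / (-5).
R1 ← R1 + 3·R2.
R3 ← R3 − 7·R2.
R4 ← R4 + 7·R2.
R5 ← R5 − 9·R2.
R3 ← R3 / (-61/10).
R1 ← R1 − 12/5·R3.
R2 ← R2 − 3/10·R3.
R4 ← R4 − 71/10·R3.
R5 ← R5 + 67/10·R3.
R4 ← R4 / (-332/61).
R1 ← R1 + 138/61·R4.
R2 ← R2 + 2/61·R4.
R3 ← R3 − 88/61·R4.
R5 ← R5 − 431/61·R4.
R5 ← R5 / (-707/332).
R1 ← R1 + 131/166·R5.
R2 ← R2 + 127/166·R5.
R3 ← R3 + 28/83·R5.
R4 ← R4 − 221/332·R5.
Reading off the reduced rows gives u = 1, v = 4, w = 2, s = 5, t = -6.

u = 1, v = 4, w = 2, s = 5, t = -6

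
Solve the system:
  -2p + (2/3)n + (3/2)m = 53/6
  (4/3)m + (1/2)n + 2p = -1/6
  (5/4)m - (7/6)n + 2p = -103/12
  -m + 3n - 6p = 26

m = 1, n = 5, p = -2

Row-reduce the augmented matrix:
R1 ← R1 / (3/2).
R2 ← R2 − 4/3·R1.
R3 ← R3 − 5/4·R1.
R4 ← R4 + 1·R1.
R2 ← R2 / (-5/54).
R1 ← R1 − 4/9·R2.
R3 ← R3 + 31/18·R2.
R4 ← R4 − 31/9·R2.
R3 ← R3 / (-333/5).
R1 ← R1 − 84/5·R3.
R2 ← R2 + 204/5·R3.
R4 ← R4 − 666/5·R3.
R4 reduces to 0 = 0, so the extra equation is consistent.
Reading off the reduced rows gives m = 1, n = 5, p = -2.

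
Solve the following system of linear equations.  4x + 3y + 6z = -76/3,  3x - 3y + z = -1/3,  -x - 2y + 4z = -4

x = -4/3, y = -2, z = -7/3

Row-reduce the augmented matrix:
R1 ← R1 / (4).
R2 ← R2 − 3·R1.
R3 ← R3 + 1·R1.
R2 ← R2 / (-21/4).
R1 ← R1 − 3/4·R2.
R3 ← R3 + 5/4·R2.
R3 ← R3 / (19/3).
R1 ← R1 − 1·R3.
R2 ← R2 − 2/3·R3.
Reading off the reduced rows gives x = -4/3, y = -2, z = -7/3.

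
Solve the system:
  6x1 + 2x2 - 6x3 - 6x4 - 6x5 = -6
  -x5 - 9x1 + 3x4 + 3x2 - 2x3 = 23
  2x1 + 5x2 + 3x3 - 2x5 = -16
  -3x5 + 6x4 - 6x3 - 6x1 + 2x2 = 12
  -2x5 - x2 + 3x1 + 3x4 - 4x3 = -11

infinitely many solutions

Row-reduce:
R1 ← R1 / (6).
R2 ← R2 + 9·R1.
R3 ← R3 − 2·R1.
R4 ← R4 + 6·R1.
R5 ← R5 − 3·R1.
R2 ← R2 / (6).
R1 ← R1 − 1/3·R2.
R3 ← R3 − 13/3·R2.
R4 ← R4 − 4·R2.
R5 ← R5 + 2·R2.
R3 ← R3 / (233/18).
R1 ← R1 + 7/18·R3.
R2 ← R2 + 11/6·R3.
R4 ← R4 + 14/3·R3.
R5 ← R5 + 14/3·R3.
R4 ← R4 / (1464/233).
R1 ← R1 + 111/233·R4.
R2 ← R2 + 24/233·R4.
R3 ← R3 − 114/233·R4.
R5 ← R5 − 1464/233·R4.
Rank is 4 with 5 unknowns, leaving x5 free.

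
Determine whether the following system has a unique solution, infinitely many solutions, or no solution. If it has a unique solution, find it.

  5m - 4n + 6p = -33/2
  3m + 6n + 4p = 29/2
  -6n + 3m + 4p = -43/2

Row-reduce the augmented matrix:
R1 ← R1 / (5).
R2 ← R2 − 3·R1.
R3 ← R3 − 3·R1.
R2 ← R2 / (42/5).
R1 ← R1 + 4/5·R2.
R3 ← R3 + 18/5·R2.
R3 ← R3 / (4/7).
R1 ← R1 − 26/21·R3.
R2 ← R2 − 1/21·R3.
Reading off the reduced rows gives m = 3/2, n = 3, p = -2.

m = 3/2, n = 3, p = -2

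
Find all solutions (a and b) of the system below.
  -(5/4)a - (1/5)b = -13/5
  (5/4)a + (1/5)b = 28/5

Row-reduce:
R1 ← R1 / (-5/4).
R2 ← R2 − 5/4·R1.
Row 2 reduces to 0 = 3, a contradiction. The system is inconsistent.

no solution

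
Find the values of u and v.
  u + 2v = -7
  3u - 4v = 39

From equation 1: u = -7 − 2·v.
Substitute into equation 2 and solve: v = -6.
Then u = 5.

u = 5, v = -6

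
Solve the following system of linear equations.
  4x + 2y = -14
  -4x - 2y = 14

infinitely many solutions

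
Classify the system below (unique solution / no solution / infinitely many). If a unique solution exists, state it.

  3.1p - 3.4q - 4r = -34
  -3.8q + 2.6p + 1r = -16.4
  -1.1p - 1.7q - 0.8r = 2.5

p = -6, q = 1, r = 3

Row-reduce the augmented matrix:
R1 ← R1 / (31/10).
R2 ← R2 − 13/5·R1.
R3 ← R3 + 11/10·R1.
R2 ← R2 / (-147/155).
R1 ← R1 + 34/31·R2.
R3 ← R3 + 901/310·R2.
R3 ← R3 / (-7627/490).
R1 ← R1 + 310/49·R3.
R2 ← R2 + 225/49·R3.
Reading off the reduced rows gives p = -6, q = 1, r = 3.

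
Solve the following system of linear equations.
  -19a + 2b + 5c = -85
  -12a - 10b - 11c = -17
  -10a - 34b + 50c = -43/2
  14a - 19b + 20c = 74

Row-reduce:
R1 ← R1 / (-19).
R2 ← R2 + 12·R1.
R3 ← R3 + 10·R1.
R4 ← R4 − 14·R1.
R2 ← R2 / (-214/19).
R1 ← R1 + 2/19·R2.
R3 ← R3 + 666/19·R2.
R4 ← R4 + 333/19·R2.
R3 ← R3 / (9783/107).
R1 ← R1 + 14/107·R3.
R2 ← R2 − 269/214·R3.
R4 ← R4 − 9783/214·R3.
Row 4 reduces to 0 = -1/4, a contradiction. The system is inconsistent.

no solution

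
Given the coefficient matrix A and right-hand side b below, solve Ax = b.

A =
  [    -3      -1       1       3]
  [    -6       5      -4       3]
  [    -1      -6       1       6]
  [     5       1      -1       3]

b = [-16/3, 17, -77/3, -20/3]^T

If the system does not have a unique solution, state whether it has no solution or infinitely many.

x_1 = -1, x_2 = 8/3, x_3 = -2/3, x_4 = -5/3

Row-reduce the augmented matrix:
R1 ← R1 / (-3).
R2 ← R2 + 6·R1.
R3 ← R3 + 1·R1.
R4 ← R4 − 5·R1.
R2 ← R2 / (7).
R1 ← R1 − 1/3·R2.
R3 ← R3 + 17/3·R2.
R4 ← R4 + 2/3·R2.
R3 ← R3 / (-88/21).
R1 ← R1 + 1/21·R3.
R2 ← R2 + 6/7·R3.
R4 ← R4 − 2/21·R3.
R4 ← R4 / (171/22).
R1 ← R1 + 39/44·R4.
R2 ← R2 + 21/22·R4.
R3 ← R3 + 27/44·R4.
Reading off the reduced rows gives x_1 = -1, x_2 = 8/3, x_3 = -2/3, x_4 = -5/3.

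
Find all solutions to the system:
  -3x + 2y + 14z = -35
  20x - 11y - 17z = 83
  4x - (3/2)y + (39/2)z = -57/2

infinitely many solutions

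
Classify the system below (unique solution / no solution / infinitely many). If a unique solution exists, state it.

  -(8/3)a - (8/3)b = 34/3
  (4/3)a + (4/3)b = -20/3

Row-reduce:
R1 ← R1 / (-8/3).
R2 ← R2 − 4/3·R1.
Row 2 reduces to 0 = -1, a contradiction. The system is inconsistent.

no solution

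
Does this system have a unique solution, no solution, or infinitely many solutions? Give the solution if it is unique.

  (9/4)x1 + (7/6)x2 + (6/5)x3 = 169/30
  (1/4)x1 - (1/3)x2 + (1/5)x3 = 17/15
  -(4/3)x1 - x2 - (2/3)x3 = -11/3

Row-reduce:
R1 ← R1 / (9/4).
R2 ← R2 − 1/4·R1.
R3 ← R3 + 4/3·R1.
R2 ← R2 / (-25/54).
R1 ← R1 − 14/27·R2.
R3 ← R3 + 25/81·R2.
Row 3 reduces to 0 = -2/3, a contradiction. The system is inconsistent.

no solution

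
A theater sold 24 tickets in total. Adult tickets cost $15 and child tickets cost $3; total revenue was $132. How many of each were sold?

Let a = adult tickets, c = child tickets.
  a + c = 24
  15a + 3c = 132
Row-reduce the augmented matrix:
R2 ← R2 − 15·R1.
R2 ← R2 / (-12).
R1 ← R1 − 1·R2.
Reading off the reduced rows gives a = 5, c = 19.

adult tickets: 5, child tickets: 19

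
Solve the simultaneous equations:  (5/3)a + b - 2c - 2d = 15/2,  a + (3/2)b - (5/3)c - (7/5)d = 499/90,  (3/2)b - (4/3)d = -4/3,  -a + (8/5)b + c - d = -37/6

Row-reduce the augmented matrix:
R1 ← R1 / (5/3).
R2 ← R2 − 1·R1.
R4 ← R4 + 1·R1.
R2 ← R2 / (9/10).
R1 ← R1 − 3/5·R2.
R3 ← R3 − 3/2·R2.
R4 ← R4 − 11/5·R2.
R3 ← R3 / (7/9).
R1 ← R1 + 8/9·R3.
R2 ← R2 + 14/27·R3.
R4 ← R4 − 127/135·R3.
R4 ← R4 / (-158/315).
R1 ← R1 + 232/105·R4.
R2 ← R2 + 8/9·R4.
R3 ← R3 + 9/7·R4.
Reading off the reduced rows gives a = 5/2, b = 0, c = -8/3, d = 1.

a = 5/2, b = 0, c = -8/3, d = 1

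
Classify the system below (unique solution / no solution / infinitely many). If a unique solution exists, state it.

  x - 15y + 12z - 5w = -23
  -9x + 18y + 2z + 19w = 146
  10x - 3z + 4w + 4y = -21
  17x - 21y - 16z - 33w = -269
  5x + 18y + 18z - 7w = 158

x = -3, y = 5, z = 5, w = 1

Row-reduce the augmented matrix:
R2 ← R2 + 9·R1.
R3 ← R3 − 10·R1.
R4 ← R4 − 17·R1.
R5 ← R5 − 5·R1.
R2 ← R2 / (-117).
R1 ← R1 + 15·R2.
R3 ← R3 − 154·R2.
R4 ← R4 − 234·R2.
R5 ← R5 − 93·R2.
R3 ← R3 / (2549/117).
R1 ← R1 + 82/39·R3.
R2 ← R2 + 110/117·R3.
R5 ← R5 − 1772/39·R3.
Swap R4 and R5.
R4 ← R4 / (-111936/2549).
R1 ← R1 − 617/2549·R4.
R2 ← R2 − 2742/2549·R4.
R3 ← R3 − 2314/2549·R4.
R5 reduces to 0 = 0, so the extra equation is consistent.
Reading off the reduced rows gives x = -3, y = 5, z = 5, w = 1.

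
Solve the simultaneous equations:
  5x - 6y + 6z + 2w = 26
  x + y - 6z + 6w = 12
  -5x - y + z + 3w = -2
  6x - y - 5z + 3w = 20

x = 2, y = -2, z = 0, w = 2

Row-reduce the augmented matrix:
R1 ← R1 / (5).
R2 ← R2 − 1·R1.
R3 ← R3 + 5·R1.
R4 ← R4 − 6·R1.
R2 ← R2 / (11/5).
R1 ← R1 + 6/5·R2.
R3 ← R3 + 7·R2.
R4 ← R4 − 31/5·R2.
R3 ← R3 / (-175/11).
R1 ← R1 + 30/11·R3.
R2 ← R2 + 36/11·R3.
R4 ← R4 − 89/11·R3.
R4 ← R4 / (-626/175).
R1 ← R1 + 16/35·R4.
R2 ← R2 + 376/175·R4.
R3 ← R3 + 251/175·R4.
Reading off the reduced rows gives x = 2, y = -2, z = 0, w = 2.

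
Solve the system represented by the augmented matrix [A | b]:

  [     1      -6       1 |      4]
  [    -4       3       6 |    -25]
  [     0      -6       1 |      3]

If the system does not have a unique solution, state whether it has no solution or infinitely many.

Row-reduce the augmented matrix:
R2 ← R2 + 4·R1.
R2 ← R2 / (-21).
R1 ← R1 + 6·R2.
R3 ← R3 + 6·R2.
R3 ← R3 / (-13/7).
R1 ← R1 + 13/7·R3.
R2 ← R2 + 10/21·R3.
Reading off the reduced rows gives x_1 = 1, x_2 = -1, x_3 = -3.

x_1 = 1, x_2 = -1, x_3 = -3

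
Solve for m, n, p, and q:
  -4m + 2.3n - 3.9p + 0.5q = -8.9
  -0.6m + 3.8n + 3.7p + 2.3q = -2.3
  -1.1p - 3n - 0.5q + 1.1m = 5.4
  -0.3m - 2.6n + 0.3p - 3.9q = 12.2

m = -3, n = -4, p = 3, q = 0

Row-reduce the augmented matrix:
R1 ← R1 / (-4).
R2 ← R2 + 3/5·R1.
R3 ← R3 − 11/10·R1.
R4 ← R4 + 3/10·R1.
R2 ← R2 / (691/200).
R1 ← R1 + 23/40·R2.
R3 ← R3 + 947/400·R2.
R4 ← R4 + 1109/400·R2.
R3 ← R3 / (2111/2764).
R1 ← R1 − 2333/1382·R3.
R2 ← R2 − 857/691·R3.
R4 ← R4 − 55709/13820·R3.
R4 ← R4 / (-437286/52775).
R1 ← R1 + 24524/10555·R4.
R2 ← R2 + 13122/10555·R4.
R3 ← R3 − 16061/10555·R4.
Reading off the reduced rows gives m = -3, n = -4, p = 3, q = 0.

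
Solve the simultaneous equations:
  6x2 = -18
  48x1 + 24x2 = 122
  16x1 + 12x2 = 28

Row-reduce:
Swap R1 and R2.
R1 ← R1 / (48).
R3 ← R3 − 16·R1.
R2 ← R2 / (6).
R1 ← R1 − 1/2·R2.
R3 ← R3 − 4·R2.
Row 3 reduces to 0 = -2/3, a contradiction. The system is inconsistent.

no solution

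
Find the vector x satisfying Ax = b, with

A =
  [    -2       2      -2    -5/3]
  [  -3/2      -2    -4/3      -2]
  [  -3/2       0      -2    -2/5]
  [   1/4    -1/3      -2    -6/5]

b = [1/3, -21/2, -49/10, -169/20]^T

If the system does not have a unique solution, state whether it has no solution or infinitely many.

x_1 = -1, x_2 = 3, x_3 = 3, x_4 = 1

Row-reduce the augmented matrix:
R1 ← R1 / (-2).
R2 ← R2 + 3/2·R1.
R3 ← R3 + 3/2·R1.
R4 ← R4 − 1/4·R1.
R2 ← R2 / (-7/2).
R1 ← R1 + 1·R2.
R3 ← R3 + 3/2·R2.
R4 ← R4 + 1/12·R2.
R3 ← R3 / (-4/7).
R1 ← R1 − 20/21·R3.
R2 ← R2 + 1/21·R3.
R4 ← R4 + 142/63·R3.
R4 ← R4 / (-541/90).
R1 ← R1 − 3·R4.
R2 ← R2 − 7/60·R4.
R3 ← R3 + 41/20·R4.
Reading off the reduced rows gives x_1 = -1, x_2 = 3, x_3 = 3, x_4 = 1.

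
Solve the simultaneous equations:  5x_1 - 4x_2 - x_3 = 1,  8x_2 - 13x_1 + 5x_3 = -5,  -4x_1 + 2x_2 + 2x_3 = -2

infinitely many solutions

Row-reduce:
R1 ← R1 / (5).
R2 ← R2 + 13·R1.
R3 ← R3 + 4·R1.
R2 ← R2 / (-12/5).
R1 ← R1 + 4/5·R2.
R3 ← R3 + 6/5·R2.
Rank is 2 with 3 unknowns, leaving x_3 free.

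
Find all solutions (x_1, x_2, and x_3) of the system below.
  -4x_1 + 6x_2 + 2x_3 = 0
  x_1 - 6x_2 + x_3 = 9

infinitely many solutions

Row-reduce:
R1 ← R1 / (-4).
R2 ← R2 − 1·R1.
R2 ← R2 / (-9/2).
R1 ← R1 + 3/2·R2.
Rank is 2 with 3 unknowns, leaving x_3 free.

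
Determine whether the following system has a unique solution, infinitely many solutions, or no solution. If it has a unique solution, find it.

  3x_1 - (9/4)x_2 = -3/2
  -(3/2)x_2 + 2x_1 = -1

Row-reduce:
R1 ← R1 / (3).
R2 ← R2 − 2·R1.
Rank is 1 with 2 unknowns, leaving x_2 free.

infinitely many solutions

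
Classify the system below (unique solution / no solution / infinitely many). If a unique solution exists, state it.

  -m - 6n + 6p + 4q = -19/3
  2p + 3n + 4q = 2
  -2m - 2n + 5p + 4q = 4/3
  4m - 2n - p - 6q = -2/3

m = -5/3, n = 2, p = 2, q = -2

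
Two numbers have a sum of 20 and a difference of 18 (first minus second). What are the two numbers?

first number: 19, second number: 1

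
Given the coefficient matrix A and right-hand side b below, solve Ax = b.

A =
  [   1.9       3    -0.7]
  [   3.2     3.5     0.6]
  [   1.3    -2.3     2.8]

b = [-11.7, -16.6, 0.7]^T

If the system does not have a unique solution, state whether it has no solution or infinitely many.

x_1 = -3, x_2 = -2, x_3 = 0

Row-reduce the augmented matrix:
R1 ← R1 / (19/10).
R2 ← R2 − 16/5·R1.
R3 ← R3 − 13/10·R1.
R2 ← R2 / (-59/38).
R1 ← R1 − 30/19·R2.
R3 ← R3 + 827/190·R2.
R3 ← R3 / (-5039/2950).
R1 ← R1 − 85/59·R3.
R2 ← R2 + 338/295·R3.
Reading off the reduced rows gives x_1 = -3, x_2 = -2, x_3 = 0.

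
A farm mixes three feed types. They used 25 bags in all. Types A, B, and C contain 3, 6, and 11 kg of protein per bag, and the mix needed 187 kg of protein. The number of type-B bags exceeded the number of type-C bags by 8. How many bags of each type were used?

type-A bags: 1, type-B bags: 16, type-C bags: 8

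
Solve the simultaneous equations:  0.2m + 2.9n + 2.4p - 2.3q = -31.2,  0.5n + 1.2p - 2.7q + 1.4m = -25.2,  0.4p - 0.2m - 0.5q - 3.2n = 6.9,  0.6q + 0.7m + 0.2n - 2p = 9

Row-reduce the augmented matrix:
R1 ← R1 / (1/5).
R2 ← R2 − 7/5·R1.
R3 ← R3 + 1/5·R1.
R4 ← R4 − 7/10·R1.
R2 ← R2 / (-99/5).
R1 ← R1 − 29/2·R2.
R3 ← R3 + 3/10·R2.
R4 ← R4 + 199/20·R2.
R3 ← R3 / (167/55).
R1 ← R1 − 19/33·R3.
R2 ← R2 − 26/33·R3.
R4 ← R4 + 169/66·R3.
R4 ← R4 / (-18527/30060).
R1 ← R1 + 3359/3006·R4.
R2 ← R2 − 154/1503·R4.
R3 ← R3 + 991/1002·R4.
Reading off the reduced rows gives m = -6, n = -3, p = -6, q = 3.

m = -6, n = -3, p = -6, q = 3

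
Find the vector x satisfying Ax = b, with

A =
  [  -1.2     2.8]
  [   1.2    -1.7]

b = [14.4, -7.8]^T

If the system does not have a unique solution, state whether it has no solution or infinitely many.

Row-reduce the augmented matrix:
R1 ← R1 / (-6/5).
R2 ← R2 − 6/5·R1.
R2 ← R2 / (11/10).
R1 ← R1 + 7/3·R2.
Reading off the reduced rows gives x_1 = 2, x_2 = 6.

x_1 = 2, x_2 = 6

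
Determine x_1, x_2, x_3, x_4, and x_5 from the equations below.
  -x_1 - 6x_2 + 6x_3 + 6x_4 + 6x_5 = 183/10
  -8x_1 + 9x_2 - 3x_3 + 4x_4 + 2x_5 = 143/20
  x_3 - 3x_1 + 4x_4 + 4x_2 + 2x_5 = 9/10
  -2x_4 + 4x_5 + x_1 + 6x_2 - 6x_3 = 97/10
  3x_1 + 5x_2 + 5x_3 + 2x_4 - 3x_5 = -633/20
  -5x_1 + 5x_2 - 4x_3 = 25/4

Row-reduce the augmented matrix:
R1 ← R1 / (-1).
R2 ← R2 + 8·R1.
R3 ← R3 + 3·R1.
R4 ← R4 − 1·R1.
R5 ← R5 − 3·R1.
R6 ← R6 + 5·R1.
R2 ← R2 / (57).
R1 ← R1 − 6·R2.
R3 ← R3 − 22·R2.
R5 ← R5 + 13·R2.
R6 ← R6 − 35·R2.
R3 ← R3 / (51/19).
R1 ← R1 + 12/19·R3.
R2 ← R2 + 17/19·R3.
R5 ← R5 − 216/19·R3.
R6 ← R6 + 51/19·R3.
R4 ← R4 / (4).
R1 ← R1 + 2/3·R4.
R2 ← R2 − 2/9·R4.
R3 ← R3 − 10/9·R4.
R5 ← R5 + 8/3·R4.
R5 ← R5 / (191/51).
R1 ← R1 − 47/51·R5.
R2 ← R2 + 7/9·R5.
R3 ← R3 + 325/153·R5.
R4 ← R4 − 5/2·R5.
R6 reduces to 0 = 0, so the extra equation is consistent.
Reading off the reduced rows gives x_1 = -9/5, x_2 = -7/4, x_3 = -3/2, x_4 = -1/2, x_5 = 3.

x_1 = -9/5, x_2 = -7/4, x_3 = -3/2, x_4 = -1/2, x_5 = 3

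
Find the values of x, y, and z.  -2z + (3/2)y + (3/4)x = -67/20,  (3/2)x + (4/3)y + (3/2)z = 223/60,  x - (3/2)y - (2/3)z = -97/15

Row-reduce the augmented matrix:
R1 ← R1 / (3/4).
R2 ← R2 − 3/2·R1.
R3 ← R3 − 1·R1.
R2 ← R2 / (-5/3).
R1 ← R1 − 2·R2.
R3 ← R3 + 7/2·R2.
R3 ← R3 / (-191/20).
R1 ← R1 − 59/15·R3.
R2 ← R2 + 33/10·R3.
Reading off the reduced rows gives x = -9/5, y = 2, z = 5/2.

x = -9/5, y = 2, z = 5/2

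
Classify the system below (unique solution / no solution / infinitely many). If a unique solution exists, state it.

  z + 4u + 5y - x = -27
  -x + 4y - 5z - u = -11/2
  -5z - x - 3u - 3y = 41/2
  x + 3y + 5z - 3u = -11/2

Row-reduce the augmented matrix:
R1 ← R1 / (-1).
R2 ← R2 + 1·R1.
R3 ← R3 + 1·R1.
R4 ← R4 − 1·R1.
R2 ← R2 / (-1).
R1 ← R1 + 5·R2.
R3 ← R3 + 8·R2.
R4 ← R4 − 8·R2.
R3 ← R3 / (42).
R1 ← R1 − 29·R3.
R2 ← R2 − 6·R3.
R4 ← R4 + 42·R3.
R4 ← R4 / (-6).
R1 ← R1 + 25/14·R4.
R2 ← R2 − 2/7·R4.
R3 ← R3 − 11/14·R4.
Reading off the reduced rows gives x = 1, y = -3, z = -1, u = -5/2.

x = 1, y = -3, z = -1, u = -5/2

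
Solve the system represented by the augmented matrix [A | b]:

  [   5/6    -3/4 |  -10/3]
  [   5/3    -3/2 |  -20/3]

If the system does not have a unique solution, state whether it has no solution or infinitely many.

Row-reduce:
R1 ← R1 / (5/6).
R2 ← R2 − 5/3·R1.
Rank is 1 with 2 unknowns, leaving x_2 free.

infinitely many solutions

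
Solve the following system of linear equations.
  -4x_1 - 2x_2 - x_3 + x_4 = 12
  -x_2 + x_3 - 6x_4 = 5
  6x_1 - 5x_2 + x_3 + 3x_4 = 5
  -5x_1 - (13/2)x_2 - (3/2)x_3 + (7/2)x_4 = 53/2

infinitely many solutions

Row-reduce:
R1 ← R1 / (-4).
R3 ← R3 − 6·R1.
R4 ← R4 + 5·R1.
R2 ← R2 / (-1).
R1 ← R1 − 1/2·R2.
R3 ← R3 + 8·R2.
R4 ← R4 + 4·R2.
R3 ← R3 / (-17/2).
R1 ← R1 − 3/4·R3.
R2 ← R2 + 1·R3.
R4 ← R4 + 17/4·R3.
Rank is 3 with 4 unknowns, leaving x_4 free.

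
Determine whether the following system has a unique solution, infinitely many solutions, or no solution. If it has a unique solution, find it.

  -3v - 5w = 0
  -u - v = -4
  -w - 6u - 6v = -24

u = 4, v = 0, w = 0

Row-reduce the augmented matrix:
Swap R1 and R2.
R1 ← R1 / (-1).
R3 ← R3 + 6·R1.
R2 ← R2 / (-3).
R1 ← R1 − 1·R2.
R3 ← R3 / (-1).
R1 ← R1 + 5/3·R3.
R2 ← R2 − 5/3·R3.
Reading off the reduced rows gives u = 4, v = 0, w = 0.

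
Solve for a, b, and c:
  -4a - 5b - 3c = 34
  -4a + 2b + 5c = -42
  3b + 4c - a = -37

Row-reduce the augmented matrix:
R1 ← R1 / (-4).
R2 ← R2 + 4·R1.
R3 ← R3 + 1·R1.
R2 ← R2 / (7).
R1 ← R1 − 5/4·R2.
R3 ← R3 − 17/4·R2.
R3 ← R3 / (-3/28).
R1 ← R1 + 19/28·R3.
R2 ← R2 − 8/7·R3.
Reading off the reduced rows gives a = 1, b = -4, c = -6.

a = 1, b = -4, c = -6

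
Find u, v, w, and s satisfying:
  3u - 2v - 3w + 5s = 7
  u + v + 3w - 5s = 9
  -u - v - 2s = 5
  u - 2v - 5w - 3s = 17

u = 3, v = -4, w = 0, s = -2

Row-reduce the augmented matrix:
R1 ← R1 / (3).
R2 ← R2 − 1·R1.
R3 ← R3 + 1·R1.
R4 ← R4 − 1·R1.
R2 ← R2 / (5/3).
R1 ← R1 + 2/3·R2.
R3 ← R3 + 5/3·R2.
R4 ← R4 + 4/3·R2.
R3 ← R3 / (3).
R1 ← R1 − 3/5·R3.
R2 ← R2 − 12/5·R3.
R4 ← R4 + 4/5·R3.
R4 ← R4 / (-178/15).
R1 ← R1 − 2/5·R4.
R2 ← R2 − 8/5·R4.
R3 ← R3 + 7/3·R4.
Reading off the reduced rows gives u = 3, v = -4, w = 0, s = -2.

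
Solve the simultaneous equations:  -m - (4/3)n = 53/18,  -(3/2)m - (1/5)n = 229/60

m = -5/2, n = -1/3

From equation 1: m = -53/18 − 4/3·n.
Substitute into equation 2 and solve: n = -1/3.
Then m = -5/2.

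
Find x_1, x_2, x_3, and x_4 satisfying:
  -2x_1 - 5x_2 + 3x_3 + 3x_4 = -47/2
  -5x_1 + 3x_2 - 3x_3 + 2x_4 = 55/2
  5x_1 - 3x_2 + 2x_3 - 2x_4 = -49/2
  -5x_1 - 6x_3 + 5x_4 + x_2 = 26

Row-reduce the augmented matrix:
R1 ← R1 / (-2).
R2 ← R2 + 5·R1.
R3 ← R3 − 5·R1.
R4 ← R4 + 5·R1.
R2 ← R2 / (31/2).
R1 ← R1 − 5/2·R2.
R3 ← R3 + 31/2·R2.
R4 ← R4 − 27/2·R2.
R3 ← R3 / (-1).
R1 ← R1 − 6/31·R3.
R2 ← R2 + 21/31·R3.
R4 ← R4 + 135/31·R3.
R4 ← R4 / (71/31).
R1 ← R1 + 19/31·R4.
R2 ← R2 + 11/31·R4.
Reading off the reduced rows gives x_1 = -5/2, x_2 = 3, x_3 = -3, x_4 = -3/2.

x_1 = -5/2, x_2 = 3, x_3 = -3, x_4 = -3/2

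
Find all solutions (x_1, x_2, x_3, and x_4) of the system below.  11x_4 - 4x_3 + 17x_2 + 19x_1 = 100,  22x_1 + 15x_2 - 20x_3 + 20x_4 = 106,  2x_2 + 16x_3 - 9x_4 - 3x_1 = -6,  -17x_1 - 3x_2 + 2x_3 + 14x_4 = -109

infinitely many solutions

Row-reduce:
R1 ← R1 / (19).
R2 ← R2 − 22·R1.
R3 ← R3 + 3·R1.
R4 ← R4 + 17·R1.
R2 ← R2 / (-89/19).
R1 ← R1 − 17/19·R2.
R3 ← R3 − 89/19·R2.
R4 ← R4 − 232/19·R2.
Swap R3 and R4.
R3 ← R3 / (-3706/89).
R1 ← R1 + 280/89·R3.
R2 ← R2 − 292/89·R3.
Rank is 3 with 4 unknowns, leaving x_4 free.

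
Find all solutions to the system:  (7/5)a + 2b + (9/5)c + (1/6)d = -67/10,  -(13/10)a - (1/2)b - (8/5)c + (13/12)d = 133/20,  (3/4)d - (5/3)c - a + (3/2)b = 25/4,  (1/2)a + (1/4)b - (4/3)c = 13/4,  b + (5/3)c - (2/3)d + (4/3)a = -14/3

Row-reduce:
R1 ← R1 / (7/5).
R2 ← R2 + 13/10·R1.
R3 ← R3 + 1·R1.
R4 ← R4 − 1/2·R1.
R5 ← R5 − 4/3·R1.
R2 ← R2 / (19/14).
R1 ← R1 − 10/7·R2.
R3 ← R3 − 41/14·R2.
R4 ← R4 + 13/28·R2.
R5 ← R5 + 19/21·R2.
R3 ← R3 / (-61/114).
R1 ← R1 − 23/19·R3.
R2 ← R2 − 1/19·R3.
R4 ← R4 + 445/228·R3.
R4 ← R4 / (10159/1464).
R1 ← R1 + 321/61·R4.
R2 ← R2 − 269/366·R4.
R3 ← R3 − 411/122·R4.
Row 5 reduces to 0 = 2, a contradiction. The system is inconsistent.

no solution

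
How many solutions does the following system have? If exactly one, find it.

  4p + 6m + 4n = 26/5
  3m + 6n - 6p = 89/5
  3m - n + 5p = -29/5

Row-reduce the augmented matrix:
R1 ← R1 / (6).
R2 ← R2 − 3·R1.
R3 ← R3 − 3·R1.
R2 ← R2 / (4).
R1 ← R1 − 2/3·R2.
R3 ← R3 + 3·R2.
R3 ← R3 / (-3).
R1 ← R1 − 2·R3.
R2 ← R2 + 2·R3.
Reading off the reduced rows gives m = 1/3, n = 9/5, p = -1.

m = 1/3, n = 9/5, p = -1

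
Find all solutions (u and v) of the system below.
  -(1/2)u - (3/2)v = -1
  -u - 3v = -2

infinitely many solutions

Row-reduce:
R1 ← R1 / (-1/2).
R2 ← R2 + 1·R1.
Rank is 1 with 2 unknowns, leaving v free.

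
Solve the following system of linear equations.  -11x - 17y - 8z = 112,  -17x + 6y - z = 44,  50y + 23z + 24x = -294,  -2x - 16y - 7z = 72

no solution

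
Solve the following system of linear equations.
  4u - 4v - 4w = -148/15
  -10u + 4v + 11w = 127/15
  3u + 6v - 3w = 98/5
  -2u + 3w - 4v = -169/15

Row-reduce the augmented matrix:
R1 ← R1 / (4).
R2 ← R2 + 10·R1.
R3 ← R3 − 3·R1.
R4 ← R4 + 2·R1.
R2 ← R2 / (-6).
R1 ← R1 + 1·R2.
R3 ← R3 − 9·R2.
R4 ← R4 + 6·R2.
R3 ← R3 / (3/2).
R1 ← R1 + 7/6·R3.
R2 ← R2 + 1/6·R3.
R4 reduces to 0 = 0, so the extra equation is consistent.
Reading off the reduced rows gives u = 7/3, v = 3, w = 9/5.

u = 7/3, v = 3, w = 9/5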